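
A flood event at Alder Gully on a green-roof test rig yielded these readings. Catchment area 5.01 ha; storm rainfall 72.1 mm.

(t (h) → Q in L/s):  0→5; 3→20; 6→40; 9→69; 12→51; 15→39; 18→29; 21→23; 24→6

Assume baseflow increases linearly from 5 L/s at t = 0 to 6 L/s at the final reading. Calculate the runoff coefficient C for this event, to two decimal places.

ΣQ_DR = 232.5 L/s; V = ΣQ_DR·Δt = 2.511 × 10^6 L.
Runoff depth d = V / A = 50.12 mm.
C = d / P = 50.12 / 72.1 = 0.70.

C ≈ 0.70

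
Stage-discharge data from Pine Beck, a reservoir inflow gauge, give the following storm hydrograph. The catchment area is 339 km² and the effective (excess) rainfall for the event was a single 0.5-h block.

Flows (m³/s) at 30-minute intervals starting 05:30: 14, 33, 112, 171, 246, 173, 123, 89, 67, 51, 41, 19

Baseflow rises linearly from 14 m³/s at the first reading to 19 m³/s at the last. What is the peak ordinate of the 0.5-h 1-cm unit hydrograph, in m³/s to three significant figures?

U_p ≈ 461 m³/s

Direct runoff: 0.00, 18.55, 97.09, 155.64, 230.18, 156.73, 106.27, 71.82, 49.36, 32.91, 22.45, 0.00 m³/s; ΣQ_DR = 941.0 m³/s, peak = 230.18 m³/s.
Runoff depth d = ΣQ_DR·Δt / A = 941.0 × 1800 / (339 km²) = 4.996 mm.
The 1-cm UH is the DRH scaled by (10 mm)/d, so U_p = 230.18 × 10/4.996 = 461 m³/s.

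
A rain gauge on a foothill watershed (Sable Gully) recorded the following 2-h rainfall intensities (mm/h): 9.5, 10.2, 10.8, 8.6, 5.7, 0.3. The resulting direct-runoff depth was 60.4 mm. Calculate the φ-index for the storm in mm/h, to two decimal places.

φ ≈ 2.92 mm/h

Only the 5 blocks with intensity above φ contribute runoff: 9.5, 10.2, 10.8, 8.6, 5.7 mm/h.
Σ(I−φ)·Δt = d  ⇒  (9.5+10.2+10.8+8.6+5.7 − 5φ)·2 = 60.4
φ = (44.80 − 60.4/2) / 5 = 2.92 mm/h.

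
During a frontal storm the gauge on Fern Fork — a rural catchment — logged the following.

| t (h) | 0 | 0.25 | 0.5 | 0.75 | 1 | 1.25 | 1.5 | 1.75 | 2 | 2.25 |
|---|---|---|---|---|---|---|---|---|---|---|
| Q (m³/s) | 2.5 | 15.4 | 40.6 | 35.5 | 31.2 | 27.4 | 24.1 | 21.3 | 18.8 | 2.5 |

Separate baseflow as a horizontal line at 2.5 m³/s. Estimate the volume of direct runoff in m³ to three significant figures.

V ≈ 1.75 × 10^5 m³

Direct-runoff ordinates (Q − Q_b): 0.0, 12.9, 38.1, 33.0, 28.7, 24.9, 21.6, 18.8, 16.3, 0.0 m³/s.
ΣQ_DR = 194.3 m³/s.
With Δt = 0.25 h = 900 s, V = ΣQ_DR · Δt = 194.3 × 900 = 1.75 × 10^5 m³.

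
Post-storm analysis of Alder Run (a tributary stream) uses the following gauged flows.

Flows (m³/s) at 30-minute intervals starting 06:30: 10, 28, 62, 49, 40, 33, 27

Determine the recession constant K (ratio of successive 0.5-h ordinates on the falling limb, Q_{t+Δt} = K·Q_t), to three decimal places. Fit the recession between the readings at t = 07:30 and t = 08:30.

Using the recession-limb readings at t = 07:30 and t = 08:30: Q falls from 62 to 40 m³/s over 2 intervals.
K = (Q₂/Q₁)^(1/2) = (40/62)^(1/2) = 0.803.

K ≈ 0.803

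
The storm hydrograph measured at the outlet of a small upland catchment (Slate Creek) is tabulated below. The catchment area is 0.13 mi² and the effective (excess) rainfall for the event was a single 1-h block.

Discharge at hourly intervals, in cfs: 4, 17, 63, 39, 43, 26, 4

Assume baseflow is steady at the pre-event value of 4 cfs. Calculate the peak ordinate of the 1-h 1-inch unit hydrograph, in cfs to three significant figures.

U_p ≈ 29.5 cfs

Direct runoff: 0.0, 13.0, 59.0, 35.0, 39.0, 22.0, 0.0 cfs; ΣQ_DR = 168.0 cfs, peak = 59.0 cfs.
Runoff depth d = ΣQ_DR·Δt / A = 168.0 × 3600 / (0.13 mi²) = 2.003 in.
The 1-inch UH is the DRH scaled by (1 in)/d, so U_p = 59.0 × 1/2.003 = 29.5 cfs.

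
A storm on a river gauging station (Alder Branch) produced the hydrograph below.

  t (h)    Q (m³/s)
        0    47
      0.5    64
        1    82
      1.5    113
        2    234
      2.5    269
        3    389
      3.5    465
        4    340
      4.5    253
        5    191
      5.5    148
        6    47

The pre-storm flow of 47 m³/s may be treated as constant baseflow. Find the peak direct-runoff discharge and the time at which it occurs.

Q_p = 418.0 m³/s at t = 3.5 h

Subtracting baseflow gives direct-runoff ordinates: 0.0, 17.0, 35.0, 66.0, 187.0, 222.0, 342.0, 418.0, 293.0, 206.0, 144.0, 101.0, 0.0 m³/s.
The maximum is 418.0 m³/s, occurring at the reading for t = 3.5 h.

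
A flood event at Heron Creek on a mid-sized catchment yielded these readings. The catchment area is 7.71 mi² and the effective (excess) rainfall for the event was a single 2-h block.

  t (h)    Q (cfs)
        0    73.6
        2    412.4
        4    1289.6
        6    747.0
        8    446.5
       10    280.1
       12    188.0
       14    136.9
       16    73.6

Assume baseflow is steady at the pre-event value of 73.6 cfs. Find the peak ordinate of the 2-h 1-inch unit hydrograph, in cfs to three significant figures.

Direct runoff: 0.0, 338.8, 1216.0, 673.4, 372.9, 206.5, 114.4, 63.3, 0.0 cfs; ΣQ_DR = 2985 cfs, peak = 1216.0 cfs.
Runoff depth d = ΣQ_DR·Δt / A = 2985 × 7200 / (7.71 mi²) = 1.200 in.
The 1-inch UH is the DRH scaled by (1 in)/d, so U_p = 1216.0 × 1/1.200 = 1010 cfs.

U_p ≈ 1010 cfs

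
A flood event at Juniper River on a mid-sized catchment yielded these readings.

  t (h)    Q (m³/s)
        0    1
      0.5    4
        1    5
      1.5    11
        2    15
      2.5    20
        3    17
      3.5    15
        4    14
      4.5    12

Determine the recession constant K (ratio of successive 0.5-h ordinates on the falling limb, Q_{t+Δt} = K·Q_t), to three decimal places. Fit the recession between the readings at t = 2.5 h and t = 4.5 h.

K ≈ 0.880

Using the recession-limb readings at t = 2.5 h and t = 4.5 h: Q falls from 20 to 12 m³/s over 4 intervals.
K = (Q₂/Q₁)^(1/4) = (12/20)^(1/4) = 0.880.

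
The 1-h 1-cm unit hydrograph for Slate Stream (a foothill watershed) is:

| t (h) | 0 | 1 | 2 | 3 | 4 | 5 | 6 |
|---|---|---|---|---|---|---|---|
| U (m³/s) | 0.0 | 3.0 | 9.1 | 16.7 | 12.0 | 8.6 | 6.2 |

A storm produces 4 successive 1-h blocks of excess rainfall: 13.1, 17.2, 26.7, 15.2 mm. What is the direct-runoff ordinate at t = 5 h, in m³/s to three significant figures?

By discrete convolution, Q_j = Σ (P_i / 10 mm) · U_{j−i}.
At t = 5 h (j=5): Q = (13.1/10)·8.6 + (17.2/10)·12.0 + (26.7/10)·16.7 + (15.2/10)·9.1 = 90.3 m³/s.

Q ≈ 90.3 m³/s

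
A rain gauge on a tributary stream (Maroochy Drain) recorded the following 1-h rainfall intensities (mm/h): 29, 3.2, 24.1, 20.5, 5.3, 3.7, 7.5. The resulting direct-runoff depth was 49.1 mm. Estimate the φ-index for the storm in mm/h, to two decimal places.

φ ≈ 8.17 mm/h

Only the 3 blocks with intensity above φ contribute runoff: 29, 24.1, 20.5 mm/h.
Σ(I−φ)·Δt = d  ⇒  (29+24.1+20.5 − 3φ)·1 = 49.1
φ = (73.60 − 49.1/1) / 3 = 8.17 mm/h.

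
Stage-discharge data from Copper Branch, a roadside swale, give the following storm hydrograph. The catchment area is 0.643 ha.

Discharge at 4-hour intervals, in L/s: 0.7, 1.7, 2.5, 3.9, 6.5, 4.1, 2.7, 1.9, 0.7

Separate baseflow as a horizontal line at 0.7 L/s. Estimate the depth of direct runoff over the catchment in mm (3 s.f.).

Direct runoff: 0.0, 1.0, 1.8, 3.2, 5.8, 3.4, 2.0, 1.2, 0.0 L/s; ΣQ_DR = 18.40 L/s.
V = ΣQ_DR · Δt = 18.40 × 14400 s = 2.650 × 10^5 L.
Over A = 0.643 ha, depth = V / A = 41.2 mm.

d ≈ 41.2 mm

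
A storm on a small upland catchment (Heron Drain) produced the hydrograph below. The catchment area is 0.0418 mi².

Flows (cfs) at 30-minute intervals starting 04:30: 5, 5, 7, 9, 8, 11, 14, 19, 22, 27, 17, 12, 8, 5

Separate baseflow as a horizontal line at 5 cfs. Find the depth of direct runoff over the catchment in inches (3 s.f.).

d ≈ 1.84 in

Direct runoff: 0.0, 0.0, 2.0, 4.0, 3.0, 6.0, 9.0, 14.0, 17.0, 22.0, 12.0, 7.0, 3.0, 0.0 cfs; ΣQ_DR = 99.00 cfs.
V = ΣQ_DR · Δt = 99.00 × 1800 s = 1.782 × 10^5 ft³.
Over A = 0.0418 mi², depth = V / A = 1.84 in.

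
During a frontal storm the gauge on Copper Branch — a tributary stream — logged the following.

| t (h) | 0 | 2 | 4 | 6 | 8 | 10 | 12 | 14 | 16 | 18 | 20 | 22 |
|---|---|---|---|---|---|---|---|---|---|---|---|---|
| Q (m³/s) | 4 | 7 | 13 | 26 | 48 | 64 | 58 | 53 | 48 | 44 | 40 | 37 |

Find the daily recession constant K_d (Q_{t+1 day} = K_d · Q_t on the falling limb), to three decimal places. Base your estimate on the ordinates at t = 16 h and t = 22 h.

K_d ≈ 0.353

Between t = 16 h and t = 22 h the flow falls from 48 to 37 m³/s over 3×2 h = 6 h.
Per-interval ratio K = (37/48)^(1/3) = 0.9169; K_d = K^(24/2) = 0.353.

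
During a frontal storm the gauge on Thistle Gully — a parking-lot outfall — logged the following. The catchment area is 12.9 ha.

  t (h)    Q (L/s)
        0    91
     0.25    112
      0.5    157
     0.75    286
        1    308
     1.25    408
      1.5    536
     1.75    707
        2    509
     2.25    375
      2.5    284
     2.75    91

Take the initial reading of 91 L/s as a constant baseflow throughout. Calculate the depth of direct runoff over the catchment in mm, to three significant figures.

Direct runoff: 0.0, 21.0, 66.0, 195.0, 217.0, 317.0, 445.0, 616.0, 418.0, 284.0, 193.0, 0.0 L/s; ΣQ_DR = 2772 L/s.
V = ΣQ_DR · Δt = 2772 × 900 s = 2.495 × 10^6 L.
Over A = 12.9 ha, depth = V / A = 19.3 mm.

d ≈ 19.3 mm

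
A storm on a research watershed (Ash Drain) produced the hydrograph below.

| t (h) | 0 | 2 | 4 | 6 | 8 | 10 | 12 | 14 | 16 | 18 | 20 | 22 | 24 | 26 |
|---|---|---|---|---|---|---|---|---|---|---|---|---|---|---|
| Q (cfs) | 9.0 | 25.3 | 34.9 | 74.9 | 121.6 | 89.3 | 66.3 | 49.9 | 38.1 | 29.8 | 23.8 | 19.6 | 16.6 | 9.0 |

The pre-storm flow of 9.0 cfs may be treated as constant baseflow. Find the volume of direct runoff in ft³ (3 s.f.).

V ≈ 3.47 × 10^6 ft³

Direct-runoff ordinates (Q − Q_b): 0.0, 16.3, 25.9, 65.9, 112.6, 80.3, 57.3, 40.9, 29.1, 20.8, 14.8, 10.6, 7.6, 0.0 cfs.
ΣQ_DR = 482.1 cfs.
With Δt = 2 h = 7200 s, V = ΣQ_DR · Δt = 482.1 × 7200 = 3.47 × 10^6 ft³.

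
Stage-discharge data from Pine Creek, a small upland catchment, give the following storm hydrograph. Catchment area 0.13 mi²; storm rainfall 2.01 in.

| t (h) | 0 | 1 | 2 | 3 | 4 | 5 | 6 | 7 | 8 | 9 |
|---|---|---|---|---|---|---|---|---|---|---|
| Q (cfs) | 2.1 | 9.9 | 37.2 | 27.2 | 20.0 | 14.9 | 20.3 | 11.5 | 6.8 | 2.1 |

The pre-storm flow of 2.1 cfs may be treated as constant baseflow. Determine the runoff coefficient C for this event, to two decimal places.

ΣQ_DR = 131.0 cfs; V = ΣQ_DR·Δt = 4.716 × 10^5 ft³.
Runoff depth d = V / A = 1.562 in.
C = d / P = 1.562 / 2.01 = 0.78.

C ≈ 0.78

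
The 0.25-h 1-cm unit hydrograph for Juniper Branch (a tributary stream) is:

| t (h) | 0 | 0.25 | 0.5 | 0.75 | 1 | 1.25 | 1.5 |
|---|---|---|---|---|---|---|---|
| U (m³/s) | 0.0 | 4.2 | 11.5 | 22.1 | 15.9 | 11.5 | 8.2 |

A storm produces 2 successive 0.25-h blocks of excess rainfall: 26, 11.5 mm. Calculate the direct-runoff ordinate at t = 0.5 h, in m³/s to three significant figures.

Q ≈ 34.7 m³/s

By discrete convolution, Q_j = Σ (P_i / 10 mm) · U_{j−i}.
At t = 0.5 h (j=2): Q = (26/10)·11.5 + (11.5/10)·4.2 = 34.7 m³/s.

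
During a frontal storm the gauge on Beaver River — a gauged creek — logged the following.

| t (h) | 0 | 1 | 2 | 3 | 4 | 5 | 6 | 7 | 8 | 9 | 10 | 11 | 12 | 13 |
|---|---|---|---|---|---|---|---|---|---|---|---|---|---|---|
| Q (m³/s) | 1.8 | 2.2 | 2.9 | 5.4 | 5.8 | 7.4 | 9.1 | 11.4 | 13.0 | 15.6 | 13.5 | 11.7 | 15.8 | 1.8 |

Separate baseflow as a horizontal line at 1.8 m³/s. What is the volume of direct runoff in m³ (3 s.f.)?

V ≈ 3.32 × 10^5 m³

Direct-runoff ordinates (Q − Q_b): 0.0, 0.4, 1.1, 3.6, 4.0, 5.6, 7.3, 9.6, 11.2, 13.8, 11.7, 9.9, 14.0, 0.0 m³/s.
ΣQ_DR = 92.20 m³/s.
With Δt = 1 h = 3600 s, V = ΣQ_DR · Δt = 92.20 × 3600 = 3.32 × 10^5 m³.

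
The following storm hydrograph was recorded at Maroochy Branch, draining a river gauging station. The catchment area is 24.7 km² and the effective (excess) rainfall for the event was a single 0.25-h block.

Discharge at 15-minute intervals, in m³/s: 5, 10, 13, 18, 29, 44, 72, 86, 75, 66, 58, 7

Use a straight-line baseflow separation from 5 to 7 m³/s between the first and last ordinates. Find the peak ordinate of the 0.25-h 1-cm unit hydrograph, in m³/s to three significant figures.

Direct runoff: 0.00, 4.82, 7.64, 12.45, 23.27, 38.09, 65.91, 79.73, 68.55, 59.36, 51.18, 0.00 m³/s; ΣQ_DR = 411.0 m³/s, peak = 79.73 m³/s.
Runoff depth d = ΣQ_DR·Δt / A = 411.0 × 900 / (24.7 km²) = 14.98 mm.
The 1-cm UH is the DRH scaled by (10 mm)/d, so U_p = 79.73 × 10/14.98 = 53.2 m³/s.

U_p ≈ 53.2 m³/s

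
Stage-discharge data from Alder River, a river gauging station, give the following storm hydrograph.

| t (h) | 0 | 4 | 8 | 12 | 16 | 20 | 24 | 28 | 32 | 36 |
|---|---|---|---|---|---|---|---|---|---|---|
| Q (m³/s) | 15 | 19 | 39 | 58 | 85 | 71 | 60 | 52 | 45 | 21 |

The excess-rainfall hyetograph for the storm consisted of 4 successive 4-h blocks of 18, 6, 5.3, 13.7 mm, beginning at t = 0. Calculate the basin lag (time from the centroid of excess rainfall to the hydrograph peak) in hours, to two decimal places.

Centroid of excess rainfall: t_c = Σ P_i·t̄_i / ΣP_i = 7.3674 h (block centres at 2, 6, 10, 14 h).
Hydrograph peak occurs at t = 16 h, so basin lag t_L = 16 − 7.3674 = 8.63 h.

t_L ≈ 8.63 h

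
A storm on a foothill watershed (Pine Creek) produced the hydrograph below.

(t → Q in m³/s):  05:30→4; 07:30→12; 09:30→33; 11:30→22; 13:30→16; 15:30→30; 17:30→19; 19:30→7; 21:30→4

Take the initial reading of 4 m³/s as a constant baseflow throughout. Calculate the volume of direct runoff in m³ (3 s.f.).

Direct-runoff ordinates (Q − Q_b): 0.0, 8.0, 29.0, 18.0, 12.0, 26.0, 15.0, 3.0, 0.0 m³/s.
ΣQ_DR = 111.0 m³/s.
With Δt = 2 h = 7200 s, V = ΣQ_DR · Δt = 111.0 × 7200 = 7.99 × 10^5 m³.

V ≈ 7.99 × 10^5 m³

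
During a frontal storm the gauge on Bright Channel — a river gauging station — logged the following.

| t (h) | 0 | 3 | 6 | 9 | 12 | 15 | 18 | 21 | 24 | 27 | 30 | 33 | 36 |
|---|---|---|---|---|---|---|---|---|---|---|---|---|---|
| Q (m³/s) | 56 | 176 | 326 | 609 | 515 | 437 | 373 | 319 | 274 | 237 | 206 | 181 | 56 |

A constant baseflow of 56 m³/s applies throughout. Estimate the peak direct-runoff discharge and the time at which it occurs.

Q_p = 553.0 m³/s at t = 9 h

Subtracting baseflow gives direct-runoff ordinates: 0.0, 120.0, 270.0, 553.0, 459.0, 381.0, 317.0, 263.0, 218.0, 181.0, 150.0, 125.0, 0.0 m³/s.
The maximum is 553.0 m³/s, occurring at the reading for t = 9 h.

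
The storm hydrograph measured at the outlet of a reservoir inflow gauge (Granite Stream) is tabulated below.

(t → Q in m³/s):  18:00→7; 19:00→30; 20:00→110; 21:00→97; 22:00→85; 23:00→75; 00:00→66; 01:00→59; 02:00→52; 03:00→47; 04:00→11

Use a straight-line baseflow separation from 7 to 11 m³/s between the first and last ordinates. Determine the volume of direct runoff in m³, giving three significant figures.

Direct-runoff ordinates (Q − Q_b): 0.00, 22.60, 102.20, 88.80, 76.40, 66.00, 56.60, 49.20, 41.80, 36.40, 0.00 m³/s.
ΣQ_DR = 540.0 m³/s.
With Δt = 1 h = 3600 s, V = ΣQ_DR · Δt = 540.0 × 3600 = 1.94 × 10^6 m³.

V ≈ 1.94 × 10^6 m³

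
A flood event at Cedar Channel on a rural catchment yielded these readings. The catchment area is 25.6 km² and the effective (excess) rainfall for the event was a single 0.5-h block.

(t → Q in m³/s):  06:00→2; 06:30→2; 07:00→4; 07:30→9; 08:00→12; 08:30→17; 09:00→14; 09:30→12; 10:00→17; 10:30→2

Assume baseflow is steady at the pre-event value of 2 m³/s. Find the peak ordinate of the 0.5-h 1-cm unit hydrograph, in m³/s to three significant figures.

Direct runoff: 0.0, 0.0, 2.0, 7.0, 10.0, 15.0, 12.0, 10.0, 15.0, 0.0 m³/s; ΣQ_DR = 71.00 m³/s, peak = 15.0 m³/s.
Runoff depth d = ΣQ_DR·Δt / A = 71.00 × 1800 / (25.6 km²) = 4.992 mm.
The 1-cm UH is the DRH scaled by (10 mm)/d, so U_p = 15.0 × 10/4.992 = 30.0 m³/s.

U_p ≈ 30.0 m³/s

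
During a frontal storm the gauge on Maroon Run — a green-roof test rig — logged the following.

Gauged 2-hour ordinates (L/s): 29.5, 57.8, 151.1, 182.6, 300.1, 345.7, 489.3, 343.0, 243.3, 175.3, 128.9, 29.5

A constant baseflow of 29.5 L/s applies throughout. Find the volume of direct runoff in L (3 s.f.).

Direct-runoff ordinates (Q − Q_b): 0.0, 28.3, 121.6, 153.1, 270.6, 316.2, 459.8, 313.5, 213.8, 145.8, 99.4, 0.0 L/s.
ΣQ_DR = 2122 L/s.
With Δt = 2 h = 7200 s, V = ΣQ_DR · Δt = 2122 × 7200 = 1.53 × 10^7 L.

V ≈ 1.53 × 10^7 L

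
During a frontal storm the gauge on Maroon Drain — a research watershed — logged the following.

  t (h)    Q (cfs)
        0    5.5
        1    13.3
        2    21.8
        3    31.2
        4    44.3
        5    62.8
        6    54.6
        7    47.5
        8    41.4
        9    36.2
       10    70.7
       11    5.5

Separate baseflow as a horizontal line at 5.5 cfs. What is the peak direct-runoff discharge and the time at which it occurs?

Q_p = 65.2 cfs at t = 10 h

Subtracting baseflow gives direct-runoff ordinates: 0.0, 7.8, 16.3, 25.7, 38.8, 57.3, 49.1, 42.0, 35.9, 30.7, 65.2, 0.0 cfs.
The maximum is 65.2 cfs, occurring at the reading for t = 10 h.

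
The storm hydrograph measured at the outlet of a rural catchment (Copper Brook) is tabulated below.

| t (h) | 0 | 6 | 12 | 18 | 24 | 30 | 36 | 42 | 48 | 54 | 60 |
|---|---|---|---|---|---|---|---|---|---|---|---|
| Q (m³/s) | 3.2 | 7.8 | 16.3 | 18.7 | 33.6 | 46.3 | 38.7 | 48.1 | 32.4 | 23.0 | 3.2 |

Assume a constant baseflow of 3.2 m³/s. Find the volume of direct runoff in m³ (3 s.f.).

Direct-runoff ordinates (Q − Q_b): 0.0, 4.6, 13.1, 15.5, 30.4, 43.1, 35.5, 44.9, 29.2, 19.8, 0.0 m³/s.
ΣQ_DR = 236.1 m³/s.
With Δt = 6 h = 21600 s, V = ΣQ_DR · Δt = 236.1 × 21600 = 5.10 × 10^6 m³.

V ≈ 5.10 × 10^6 m³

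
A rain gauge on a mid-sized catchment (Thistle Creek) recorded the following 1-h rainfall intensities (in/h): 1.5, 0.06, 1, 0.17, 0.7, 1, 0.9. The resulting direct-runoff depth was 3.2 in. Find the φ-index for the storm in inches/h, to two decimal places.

φ ≈ 0.38 in/h

Only the 5 blocks with intensity above φ contribute runoff: 1.5, 1, 0.7, 1, 0.9 in/h.
Σ(I−φ)·Δt = d  ⇒  (1.5+1+0.7+1+0.9 − 5φ)·1 = 3.2
φ = (5.100 − 3.2/1) / 5 = 0.38 in/h.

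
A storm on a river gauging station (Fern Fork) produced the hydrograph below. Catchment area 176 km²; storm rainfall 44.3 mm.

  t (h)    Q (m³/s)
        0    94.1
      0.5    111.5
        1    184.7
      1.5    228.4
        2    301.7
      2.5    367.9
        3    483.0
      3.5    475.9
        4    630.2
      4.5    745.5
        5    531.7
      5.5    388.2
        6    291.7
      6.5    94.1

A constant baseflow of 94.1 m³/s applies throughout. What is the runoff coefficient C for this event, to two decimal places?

ΣQ_DR = 3611 m³/s; V = ΣQ_DR·Δt = 6.500 × 10^6 m³.
Runoff depth d = V / A = 36.93 mm.
C = d / P = 36.93 / 44.3 = 0.83.

C ≈ 0.83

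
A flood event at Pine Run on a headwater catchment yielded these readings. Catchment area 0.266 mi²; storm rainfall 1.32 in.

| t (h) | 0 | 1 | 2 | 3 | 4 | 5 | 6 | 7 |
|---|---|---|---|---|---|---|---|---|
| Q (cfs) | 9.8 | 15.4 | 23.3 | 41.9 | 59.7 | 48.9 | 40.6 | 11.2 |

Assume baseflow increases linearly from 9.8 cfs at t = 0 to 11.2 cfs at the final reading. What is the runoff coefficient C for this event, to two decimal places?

C ≈ 0.74

ΣQ_DR = 166.8 cfs; V = ΣQ_DR·Δt = 6.005 × 10^5 ft³.
Runoff depth d = V / A = 0.9717 in.
C = d / P = 0.9717 / 1.32 = 0.74.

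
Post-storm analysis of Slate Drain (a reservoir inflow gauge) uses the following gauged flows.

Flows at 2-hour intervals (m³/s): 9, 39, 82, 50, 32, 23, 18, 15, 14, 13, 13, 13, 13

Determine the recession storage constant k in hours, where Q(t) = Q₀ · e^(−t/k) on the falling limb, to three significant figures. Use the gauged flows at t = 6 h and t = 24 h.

k ≈ 13.4 h

On the falling limb, Q drops from 50 to 13 m³/s between t = 6 h and t = 24 h (Δt = 18 h).
k = −Δt / ln(Q₂/Q₁) = −18 / ln(13/50) = 13.4 h.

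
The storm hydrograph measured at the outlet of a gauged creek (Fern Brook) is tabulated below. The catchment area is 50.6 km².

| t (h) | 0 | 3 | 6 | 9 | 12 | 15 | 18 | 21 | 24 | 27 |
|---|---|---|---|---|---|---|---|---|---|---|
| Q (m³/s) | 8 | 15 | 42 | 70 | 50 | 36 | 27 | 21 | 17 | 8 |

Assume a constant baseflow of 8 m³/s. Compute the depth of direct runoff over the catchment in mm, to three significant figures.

d ≈ 45.7 mm

Direct runoff: 0.0, 7.0, 34.0, 62.0, 42.0, 28.0, 19.0, 13.0, 9.0, 0.0 m³/s; ΣQ_DR = 214.0 m³/s.
V = ΣQ_DR · Δt = 214.0 × 10800 s = 2.311 × 10^6 m³.
Over A = 50.6 km², depth = V / A = 45.7 mm.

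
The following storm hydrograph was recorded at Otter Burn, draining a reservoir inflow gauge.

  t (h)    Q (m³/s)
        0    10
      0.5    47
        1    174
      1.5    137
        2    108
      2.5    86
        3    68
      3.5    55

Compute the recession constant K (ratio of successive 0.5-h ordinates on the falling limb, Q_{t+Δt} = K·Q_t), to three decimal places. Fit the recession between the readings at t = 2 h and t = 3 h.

K ≈ 0.793

Using the recession-limb readings at t = 2 h and t = 3 h: Q falls from 108 to 68 m³/s over 2 intervals.
K = (Q₂/Q₁)^(1/2) = (68/108)^(1/2) = 0.793.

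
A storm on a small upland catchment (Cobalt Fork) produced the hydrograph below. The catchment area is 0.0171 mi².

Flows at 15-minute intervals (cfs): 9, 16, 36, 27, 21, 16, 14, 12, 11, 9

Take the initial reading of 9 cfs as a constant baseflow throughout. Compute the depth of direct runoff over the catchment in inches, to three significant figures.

d ≈ 1.84 in

Direct runoff: 0.0, 7.0, 27.0, 18.0, 12.0, 7.0, 5.0, 3.0, 2.0, 0.0 cfs; ΣQ_DR = 81.00 cfs.
V = ΣQ_DR · Δt = 81.00 × 900 s = 72900 ft³.
Over A = 0.0171 mi², depth = V / A = 1.84 in.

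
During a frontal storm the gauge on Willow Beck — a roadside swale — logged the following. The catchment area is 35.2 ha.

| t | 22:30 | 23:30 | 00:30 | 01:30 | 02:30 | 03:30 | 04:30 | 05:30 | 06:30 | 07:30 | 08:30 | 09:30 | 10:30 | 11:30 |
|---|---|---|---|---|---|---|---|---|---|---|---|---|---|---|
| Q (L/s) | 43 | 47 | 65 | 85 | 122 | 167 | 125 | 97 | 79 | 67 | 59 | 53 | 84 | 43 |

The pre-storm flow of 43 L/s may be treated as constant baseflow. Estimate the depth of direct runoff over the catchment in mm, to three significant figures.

d ≈ 5.46 mm

Direct runoff: 0.0, 4.0, 22.0, 42.0, 79.0, 124.0, 82.0, 54.0, 36.0, 24.0, 16.0, 10.0, 41.0, 0.0 L/s; ΣQ_DR = 534.0 L/s.
V = ΣQ_DR · Δt = 534.0 × 3600 s = 1.922 × 10^6 L.
Over A = 35.2 ha, depth = V / A = 5.46 mm.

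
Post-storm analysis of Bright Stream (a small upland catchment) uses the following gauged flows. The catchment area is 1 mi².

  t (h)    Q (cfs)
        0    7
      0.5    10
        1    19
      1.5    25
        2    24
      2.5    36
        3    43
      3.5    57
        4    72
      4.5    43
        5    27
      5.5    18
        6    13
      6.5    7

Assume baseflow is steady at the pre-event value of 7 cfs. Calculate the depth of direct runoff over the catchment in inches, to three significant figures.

d ≈ 0.235 in

Direct runoff: 0.0, 3.0, 12.0, 18.0, 17.0, 29.0, 36.0, 50.0, 65.0, 36.0, 20.0, 11.0, 6.0, 0.0 cfs; ΣQ_DR = 303.0 cfs.
V = ΣQ_DR · Δt = 303.0 × 1800 s = 5.454 × 10^5 ft³.
Over A = 1 mi², depth = V / A = 0.235 in.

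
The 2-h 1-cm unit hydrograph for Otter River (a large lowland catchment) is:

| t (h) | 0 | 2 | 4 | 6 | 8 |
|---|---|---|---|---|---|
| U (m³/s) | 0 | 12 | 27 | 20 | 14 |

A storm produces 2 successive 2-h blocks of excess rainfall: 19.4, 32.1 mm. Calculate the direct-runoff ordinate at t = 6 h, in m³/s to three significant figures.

By discrete convolution, Q_j = Σ (P_i / 10 mm) · U_{j−i}.
At t = 6 h (j=3): Q = (19.4/10)·20 + (32.1/10)·27 = 125 m³/s.

Q ≈ 125 m³/s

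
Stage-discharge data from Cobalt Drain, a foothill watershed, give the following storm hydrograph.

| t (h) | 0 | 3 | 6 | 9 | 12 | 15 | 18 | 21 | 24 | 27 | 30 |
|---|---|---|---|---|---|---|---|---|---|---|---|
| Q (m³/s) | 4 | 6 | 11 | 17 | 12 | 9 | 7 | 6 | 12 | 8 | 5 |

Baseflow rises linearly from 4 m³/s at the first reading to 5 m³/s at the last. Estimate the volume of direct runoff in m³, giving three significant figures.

V ≈ 5.13 × 10^5 m³

Direct-runoff ordinates (Q − Q_b): 0.00, 1.90, 6.80, 12.70, 7.60, 4.50, 2.40, 1.30, 7.20, 3.10, 0.00 m³/s.
ΣQ_DR = 47.50 m³/s.
With Δt = 3 h = 10800 s, V = ΣQ_DR · Δt = 47.50 × 10800 = 5.13 × 10^5 m³.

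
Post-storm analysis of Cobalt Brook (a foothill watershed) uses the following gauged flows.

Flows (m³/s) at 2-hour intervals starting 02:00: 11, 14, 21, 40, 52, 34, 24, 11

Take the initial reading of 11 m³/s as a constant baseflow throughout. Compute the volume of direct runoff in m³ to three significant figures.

Direct-runoff ordinates (Q − Q_b): 0.0, 3.0, 10.0, 29.0, 41.0, 23.0, 13.0, 0.0 m³/s.
ΣQ_DR = 119.0 m³/s.
With Δt = 2 h = 7200 s, V = ΣQ_DR · Δt = 119.0 × 7200 = 8.57 × 10^5 m³.

V ≈ 8.57 × 10^5 m³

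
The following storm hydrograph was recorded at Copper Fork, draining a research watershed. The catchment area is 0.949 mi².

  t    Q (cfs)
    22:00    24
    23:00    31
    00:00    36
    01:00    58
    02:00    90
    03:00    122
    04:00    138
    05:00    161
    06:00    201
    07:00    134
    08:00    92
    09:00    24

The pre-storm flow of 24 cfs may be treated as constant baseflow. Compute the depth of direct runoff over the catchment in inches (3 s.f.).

d ≈ 1.34 in

Direct runoff: 0.0, 7.0, 12.0, 34.0, 66.0, 98.0, 114.0, 137.0, 177.0, 110.0, 68.0, 0.0 cfs; ΣQ_DR = 823.0 cfs.
V = ΣQ_DR · Δt = 823.0 × 3600 s = 2.963 × 10^6 ft³.
Over A = 0.949 mi², depth = V / A = 1.34 in.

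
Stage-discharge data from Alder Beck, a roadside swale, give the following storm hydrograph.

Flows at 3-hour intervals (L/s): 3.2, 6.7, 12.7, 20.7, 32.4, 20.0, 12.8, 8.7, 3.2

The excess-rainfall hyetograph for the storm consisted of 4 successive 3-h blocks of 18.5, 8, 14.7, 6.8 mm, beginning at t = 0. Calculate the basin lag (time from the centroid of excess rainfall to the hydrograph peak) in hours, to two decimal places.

Centroid of excess rainfall: t_c = Σ P_i·t̄_i / ΣP_i = 5.1125 h (block centres at 1.5, 4.5, 7.5, 10.5 h).
Hydrograph peak occurs at t = 12 h, so basin lag t_L = 12 − 5.1125 = 6.89 h.

t_L ≈ 6.89 h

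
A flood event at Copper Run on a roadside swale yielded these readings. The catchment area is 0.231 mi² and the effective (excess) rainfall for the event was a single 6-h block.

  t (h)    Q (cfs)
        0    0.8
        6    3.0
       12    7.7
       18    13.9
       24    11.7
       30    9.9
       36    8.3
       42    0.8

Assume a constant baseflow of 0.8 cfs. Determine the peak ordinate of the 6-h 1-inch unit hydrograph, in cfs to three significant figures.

Direct runoff: 0.0, 2.2, 6.9, 13.1, 10.9, 9.1, 7.5, 0.0 cfs; ΣQ_DR = 49.70 cfs, peak = 13.1 cfs.
Runoff depth d = ΣQ_DR·Δt / A = 49.70 × 21600 / (0.231 mi²) = 2.000 in.
The 1-inch UH is the DRH scaled by (1 in)/d, so U_p = 13.1 × 1/2.000 = 6.55 cfs.

U_p ≈ 6.55 cfs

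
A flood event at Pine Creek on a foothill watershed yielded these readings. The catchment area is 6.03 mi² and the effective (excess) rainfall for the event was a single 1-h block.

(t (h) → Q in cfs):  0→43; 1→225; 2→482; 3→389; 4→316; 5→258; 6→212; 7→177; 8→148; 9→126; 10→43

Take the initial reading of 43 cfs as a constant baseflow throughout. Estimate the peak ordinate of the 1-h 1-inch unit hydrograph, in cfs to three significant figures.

U_p ≈ 878 cfs

Direct runoff: 0.0, 182.0, 439.0, 346.0, 273.0, 215.0, 169.0, 134.0, 105.0, 83.0, 0.0 cfs; ΣQ_DR = 1946 cfs, peak = 439.0 cfs.
Runoff depth d = ΣQ_DR·Δt / A = 1946 × 3600 / (6.03 mi²) = 0.5001 in.
The 1-inch UH is the DRH scaled by (1 in)/d, so U_p = 439.0 × 1/0.5001 = 878 cfs.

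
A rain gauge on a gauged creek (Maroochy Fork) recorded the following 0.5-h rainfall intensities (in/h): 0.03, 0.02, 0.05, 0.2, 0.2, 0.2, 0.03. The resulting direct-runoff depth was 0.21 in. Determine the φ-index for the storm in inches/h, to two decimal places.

φ ≈ 0.06 in/h

Only the 3 blocks with intensity above φ contribute runoff: 0.2, 0.2, 0.2 in/h.
Σ(I−φ)·Δt = d  ⇒  (0.2+0.2+0.2 − 3φ)·0.5 = 0.21
φ = (0.6000 − 0.21/0.5) / 3 = 0.06 in/h.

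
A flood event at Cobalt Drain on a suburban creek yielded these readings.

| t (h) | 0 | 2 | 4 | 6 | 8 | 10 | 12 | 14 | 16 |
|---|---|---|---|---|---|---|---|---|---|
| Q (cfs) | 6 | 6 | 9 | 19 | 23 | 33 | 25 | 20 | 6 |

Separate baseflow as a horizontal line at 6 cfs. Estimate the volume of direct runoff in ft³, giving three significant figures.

Direct-runoff ordinates (Q − Q_b): 0.0, 0.0, 3.0, 13.0, 17.0, 27.0, 19.0, 14.0, 0.0 cfs.
ΣQ_DR = 93.00 cfs.
With Δt = 2 h = 7200 s, V = ΣQ_DR · Δt = 93.00 × 7200 = 6.70 × 10^5 ft³.

V ≈ 6.70 × 10^5 ft³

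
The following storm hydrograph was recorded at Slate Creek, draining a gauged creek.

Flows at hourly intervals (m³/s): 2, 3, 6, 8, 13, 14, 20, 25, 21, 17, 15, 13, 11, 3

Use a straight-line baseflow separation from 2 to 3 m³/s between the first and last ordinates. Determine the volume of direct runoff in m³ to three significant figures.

V ≈ 4.90 × 10^5 m³

Direct-runoff ordinates (Q − Q_b): 0.00, 0.92, 3.85, 5.77, 10.69, 11.62, 17.54, 22.46, 18.38, 14.31, 12.23, 10.15, 8.08, 0.00 m³/s.
ΣQ_DR = 136.0 m³/s.
With Δt = 1 h = 3600 s, V = ΣQ_DR · Δt = 136.0 × 3600 = 4.90 × 10^5 m³.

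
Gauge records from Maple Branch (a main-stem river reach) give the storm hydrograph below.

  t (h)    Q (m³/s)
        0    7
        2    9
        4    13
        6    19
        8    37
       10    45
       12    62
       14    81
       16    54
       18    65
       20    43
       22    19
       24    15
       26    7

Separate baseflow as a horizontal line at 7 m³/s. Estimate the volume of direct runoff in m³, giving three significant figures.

V ≈ 2.72 × 10^6 m³

Direct-runoff ordinates (Q − Q_b): 0.0, 2.0, 6.0, 12.0, 30.0, 38.0, 55.0, 74.0, 47.0, 58.0, 36.0, 12.0, 8.0, 0.0 m³/s.
ΣQ_DR = 378.0 m³/s.
With Δt = 2 h = 7200 s, V = ΣQ_DR · Δt = 378.0 × 7200 = 2.72 × 10^6 m³.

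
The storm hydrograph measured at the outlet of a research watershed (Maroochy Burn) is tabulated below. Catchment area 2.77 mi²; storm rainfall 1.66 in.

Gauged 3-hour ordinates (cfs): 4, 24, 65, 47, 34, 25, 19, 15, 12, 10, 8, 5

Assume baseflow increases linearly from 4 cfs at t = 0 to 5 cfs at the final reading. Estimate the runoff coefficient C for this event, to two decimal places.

ΣQ_DR = 214.0 cfs; V = ΣQ_DR·Δt = 2.311 × 10^6 ft³.
Runoff depth d = V / A = 0.3591 in.
C = d / P = 0.3591 / 1.66 = 0.22.

C ≈ 0.22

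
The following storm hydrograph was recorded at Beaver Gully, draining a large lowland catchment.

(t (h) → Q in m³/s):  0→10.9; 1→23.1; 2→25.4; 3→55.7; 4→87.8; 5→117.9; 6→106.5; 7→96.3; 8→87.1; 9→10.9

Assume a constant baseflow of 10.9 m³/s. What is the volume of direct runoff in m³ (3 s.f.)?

V ≈ 1.85 × 10^6 m³

Direct-runoff ordinates (Q − Q_b): 0.0, 12.2, 14.5, 44.8, 76.9, 107.0, 95.6, 85.4, 76.2, 0.0 m³/s.
ΣQ_DR = 512.6 m³/s.
With Δt = 1 h = 3600 s, V = ΣQ_DR · Δt = 512.6 × 3600 = 1.85 × 10^6 m³.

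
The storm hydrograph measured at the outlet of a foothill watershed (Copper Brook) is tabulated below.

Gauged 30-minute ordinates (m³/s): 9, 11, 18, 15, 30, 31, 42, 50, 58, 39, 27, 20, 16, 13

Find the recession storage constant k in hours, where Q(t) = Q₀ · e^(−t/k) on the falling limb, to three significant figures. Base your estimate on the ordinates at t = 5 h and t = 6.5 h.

k ≈ 2.05 h

On the falling limb, Q drops from 27 to 13 m³/s between t = 5 h and t = 6.5 h (Δt = 1.5 h).
k = −Δt / ln(Q₂/Q₁) = −1.5 / ln(13/27) = 2.05 h.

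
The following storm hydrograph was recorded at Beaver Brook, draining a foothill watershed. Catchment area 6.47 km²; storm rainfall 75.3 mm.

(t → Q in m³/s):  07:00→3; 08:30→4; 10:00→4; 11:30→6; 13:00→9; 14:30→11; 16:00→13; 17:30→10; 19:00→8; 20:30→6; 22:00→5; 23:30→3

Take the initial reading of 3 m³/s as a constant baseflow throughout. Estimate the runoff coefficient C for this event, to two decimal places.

C ≈ 0.51

ΣQ_DR = 46.00 m³/s; V = ΣQ_DR·Δt = 2.484 × 10^5 m³.
Runoff depth d = V / A = 38.39 mm.
C = d / P = 38.39 / 75.3 = 0.51.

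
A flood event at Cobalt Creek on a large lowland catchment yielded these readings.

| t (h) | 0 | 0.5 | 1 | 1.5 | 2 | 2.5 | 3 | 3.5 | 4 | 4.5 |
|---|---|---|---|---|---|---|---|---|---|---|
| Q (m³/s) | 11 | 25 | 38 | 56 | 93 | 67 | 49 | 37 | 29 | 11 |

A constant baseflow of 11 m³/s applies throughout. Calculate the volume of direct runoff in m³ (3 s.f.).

V ≈ 5.51 × 10^5 m³

Direct-runoff ordinates (Q − Q_b): 0.0, 14.0, 27.0, 45.0, 82.0, 56.0, 38.0, 26.0, 18.0, 0.0 m³/s.
ΣQ_DR = 306.0 m³/s.
With Δt = 0.5 h = 1800 s, V = ΣQ_DR · Δt = 306.0 × 1800 = 5.51 × 10^5 m³.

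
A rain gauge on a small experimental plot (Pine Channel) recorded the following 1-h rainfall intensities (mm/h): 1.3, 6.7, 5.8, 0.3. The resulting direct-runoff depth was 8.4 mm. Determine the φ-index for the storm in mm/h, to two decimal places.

Only the 2 blocks with intensity above φ contribute runoff: 6.7, 5.8 mm/h.
Σ(I−φ)·Δt = d  ⇒  (6.7+5.8 − 2φ)·1 = 8.4
φ = (12.50 − 8.4/1) / 2 = 2.05 mm/h.

φ ≈ 2.05 mm/h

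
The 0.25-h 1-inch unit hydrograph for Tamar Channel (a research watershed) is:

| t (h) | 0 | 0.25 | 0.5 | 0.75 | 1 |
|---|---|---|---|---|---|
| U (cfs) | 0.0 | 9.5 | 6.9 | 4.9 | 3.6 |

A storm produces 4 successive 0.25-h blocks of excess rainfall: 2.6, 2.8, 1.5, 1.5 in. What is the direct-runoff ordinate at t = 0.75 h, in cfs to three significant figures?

By discrete convolution, Q_j = Σ (P_i / 1 in) · U_{j−i}.
At t = 0.75 h (j=3): Q = (2.6/1)·4.9 + (2.8/1)·6.9 + (1.5/1)·9.5 + (1.5/1)·0.0 = 46.3 cfs.

Q ≈ 46.3 cfs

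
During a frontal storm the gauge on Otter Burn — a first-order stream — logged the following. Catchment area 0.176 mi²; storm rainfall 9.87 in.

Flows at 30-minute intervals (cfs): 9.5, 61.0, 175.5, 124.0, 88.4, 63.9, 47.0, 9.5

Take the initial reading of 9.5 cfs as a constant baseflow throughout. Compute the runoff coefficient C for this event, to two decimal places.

ΣQ_DR = 502.8 cfs; V = ΣQ_DR·Δt = 9.050 × 10^5 ft³.
Runoff depth d = V / A = 2.213 in.
C = d / P = 2.213 / 9.87 = 0.22.

C ≈ 0.22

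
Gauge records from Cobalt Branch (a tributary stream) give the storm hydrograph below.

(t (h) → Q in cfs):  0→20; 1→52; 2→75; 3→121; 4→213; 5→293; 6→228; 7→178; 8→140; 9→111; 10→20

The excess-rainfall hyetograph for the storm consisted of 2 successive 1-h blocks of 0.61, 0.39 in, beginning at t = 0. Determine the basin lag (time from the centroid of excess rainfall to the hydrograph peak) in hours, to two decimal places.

Centroid of excess rainfall: t_c = Σ P_i·t̄_i / ΣP_i = 0.8900 h (block centres at 0.5, 1.5 h).
Hydrograph peak occurs at t = 5 h, so basin lag t_L = 5 − 0.8900 = 4.11 h.

t_L ≈ 4.11 h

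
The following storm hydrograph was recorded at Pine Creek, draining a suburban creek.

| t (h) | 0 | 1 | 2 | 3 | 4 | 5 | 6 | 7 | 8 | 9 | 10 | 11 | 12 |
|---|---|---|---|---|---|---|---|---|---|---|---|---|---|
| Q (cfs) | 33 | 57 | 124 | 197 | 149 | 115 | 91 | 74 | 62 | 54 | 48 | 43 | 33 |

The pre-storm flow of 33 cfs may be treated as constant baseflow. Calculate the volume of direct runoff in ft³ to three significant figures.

Direct-runoff ordinates (Q − Q_b): 0.0, 24.0, 91.0, 164.0, 116.0, 82.0, 58.0, 41.0, 29.0, 21.0, 15.0, 10.0, 0.0 cfs.
ΣQ_DR = 651.0 cfs.
With Δt = 1 h = 3600 s, V = ΣQ_DR · Δt = 651.0 × 3600 = 2.34 × 10^6 ft³.

V ≈ 2.34 × 10^6 ft³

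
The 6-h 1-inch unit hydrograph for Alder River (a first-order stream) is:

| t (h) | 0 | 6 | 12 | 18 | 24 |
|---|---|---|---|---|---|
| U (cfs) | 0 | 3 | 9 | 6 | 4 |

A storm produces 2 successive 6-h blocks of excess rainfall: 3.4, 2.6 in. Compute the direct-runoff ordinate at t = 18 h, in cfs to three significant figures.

Q ≈ 43.8 cfs

By discrete convolution, Q_j = Σ (P_i / 1 in) · U_{j−i}.
At t = 18 h (j=3): Q = (3.4/1)·6 + (2.6/1)·9 = 43.8 cfs.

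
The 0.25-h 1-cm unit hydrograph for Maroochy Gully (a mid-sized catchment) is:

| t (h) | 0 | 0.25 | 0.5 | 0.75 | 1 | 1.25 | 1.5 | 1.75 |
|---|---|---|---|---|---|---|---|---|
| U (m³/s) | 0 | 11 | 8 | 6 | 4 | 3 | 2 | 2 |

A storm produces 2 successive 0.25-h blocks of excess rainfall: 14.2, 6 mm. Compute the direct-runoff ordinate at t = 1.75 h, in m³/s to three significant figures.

By discrete convolution, Q_j = Σ (P_i / 10 mm) · U_{j−i}.
At t = 1.75 h (j=7): Q = (14.2/10)·2 + (6/10)·2 = 4.04 m³/s.

Q ≈ 4.04 m³/s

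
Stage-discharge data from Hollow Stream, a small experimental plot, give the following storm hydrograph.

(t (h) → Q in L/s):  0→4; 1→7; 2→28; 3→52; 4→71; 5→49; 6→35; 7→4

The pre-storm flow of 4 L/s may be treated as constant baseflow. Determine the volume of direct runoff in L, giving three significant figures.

Direct-runoff ordinates (Q − Q_b): 0.0, 3.0, 24.0, 48.0, 67.0, 45.0, 31.0, 0.0 L/s.
ΣQ_DR = 218.0 L/s.
With Δt = 1 h = 3600 s, V = ΣQ_DR · Δt = 218.0 × 3600 = 7.85 × 10^5 L.

V ≈ 7.85 × 10^5 L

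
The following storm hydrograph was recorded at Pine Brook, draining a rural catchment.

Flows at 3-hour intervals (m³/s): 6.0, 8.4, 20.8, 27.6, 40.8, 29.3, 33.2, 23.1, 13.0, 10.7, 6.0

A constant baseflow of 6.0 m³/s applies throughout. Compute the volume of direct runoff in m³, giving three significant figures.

V ≈ 1.65 × 10^6 m³

Direct-runoff ordinates (Q − Q_b): 0.0, 2.4, 14.8, 21.6, 34.8, 23.3, 27.2, 17.1, 7.0, 4.7, 0.0 m³/s.
ΣQ_DR = 152.9 m³/s.
With Δt = 3 h = 10800 s, V = ΣQ_DR · Δt = 152.9 × 10800 = 1.65 × 10^6 m³.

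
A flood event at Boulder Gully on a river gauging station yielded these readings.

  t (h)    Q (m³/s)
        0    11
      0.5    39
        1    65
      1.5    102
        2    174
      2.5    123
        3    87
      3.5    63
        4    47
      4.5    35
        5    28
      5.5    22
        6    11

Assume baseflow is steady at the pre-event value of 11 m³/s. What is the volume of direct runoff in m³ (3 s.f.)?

Direct-runoff ordinates (Q − Q_b): 0.0, 28.0, 54.0, 91.0, 163.0, 112.0, 76.0, 52.0, 36.0, 24.0, 17.0, 11.0, 0.0 m³/s.
ΣQ_DR = 664.0 m³/s.
With Δt = 0.5 h = 1800 s, V = ΣQ_DR · Δt = 664.0 × 1800 = 1.20 × 10^6 m³.

V ≈ 1.20 × 10^6 m³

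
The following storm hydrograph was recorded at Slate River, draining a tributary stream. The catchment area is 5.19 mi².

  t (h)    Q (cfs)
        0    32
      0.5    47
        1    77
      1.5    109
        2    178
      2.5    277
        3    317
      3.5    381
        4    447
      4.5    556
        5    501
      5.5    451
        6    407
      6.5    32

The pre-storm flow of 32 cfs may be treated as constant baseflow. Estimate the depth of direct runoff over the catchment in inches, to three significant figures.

d ≈ 0.502 in

Direct runoff: 0.0, 15.0, 45.0, 77.0, 146.0, 245.0, 285.0, 349.0, 415.0, 524.0, 469.0, 419.0, 375.0, 0.0 cfs; ΣQ_DR = 3364 cfs.
V = ΣQ_DR · Δt = 3364 × 1800 s = 6.055 × 10^6 ft³.
Over A = 5.19 mi², depth = V / A = 0.502 in.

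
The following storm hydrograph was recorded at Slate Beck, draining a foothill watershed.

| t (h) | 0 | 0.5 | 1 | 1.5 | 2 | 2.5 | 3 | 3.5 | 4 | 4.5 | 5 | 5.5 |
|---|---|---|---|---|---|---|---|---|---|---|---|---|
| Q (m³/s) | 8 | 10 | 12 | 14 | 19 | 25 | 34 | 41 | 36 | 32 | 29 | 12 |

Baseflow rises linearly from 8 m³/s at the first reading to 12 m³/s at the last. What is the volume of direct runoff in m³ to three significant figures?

V ≈ 2.74 × 10^5 m³

Direct-runoff ordinates (Q − Q_b): 0.00, 1.64, 3.27, 4.91, 9.55, 15.18, 23.82, 30.45, 25.09, 20.73, 17.36, 0.00 m³/s.
ΣQ_DR = 152.0 m³/s.
With Δt = 0.5 h = 1800 s, V = ΣQ_DR · Δt = 152.0 × 1800 = 2.74 × 10^5 m³.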